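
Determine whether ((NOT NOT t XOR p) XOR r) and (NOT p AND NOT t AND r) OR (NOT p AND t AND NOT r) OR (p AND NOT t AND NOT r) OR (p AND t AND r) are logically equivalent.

Yes, they are equivalent — the two output columns agree on all 8 assignments:
p | t | r | Expression 1 | Expression 2
---------------------------------------
0 | 0 | 0 | 0 | 0
0 | 0 | 1 | 1 | 1
0 | 1 | 0 | 1 | 1
0 | 1 | 1 | 0 | 0
1 | 0 | 0 | 1 | 1
1 | 0 | 1 | 0 | 0
1 | 1 | 0 | 0 | 0
1 | 1 | 1 | 1 | 1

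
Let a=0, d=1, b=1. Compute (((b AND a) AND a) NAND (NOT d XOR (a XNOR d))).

Substituting: (((1 AND 0) AND 0) NAND (NOT 1 XOR (0 XNOR 1)))
= 1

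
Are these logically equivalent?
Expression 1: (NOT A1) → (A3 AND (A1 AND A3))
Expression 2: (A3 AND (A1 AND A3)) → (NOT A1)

No, Converse is not equivalent to original (counterexample: A1=0, A5=0, A3=0)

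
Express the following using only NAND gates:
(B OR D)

((B NAND B) NAND (D NAND D))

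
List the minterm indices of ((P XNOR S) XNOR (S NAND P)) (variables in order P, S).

Σm(0) = (NOT P AND NOT S)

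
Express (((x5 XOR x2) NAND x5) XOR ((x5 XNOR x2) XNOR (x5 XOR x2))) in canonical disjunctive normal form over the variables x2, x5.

(NOT x2 AND NOT x5) OR (x2 AND NOT x5) OR (x2 AND x5)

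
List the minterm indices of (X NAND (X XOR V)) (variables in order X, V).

Σm(0, 1, 3) = (NOT X AND NOT V) OR (NOT X AND V) OR (X AND V)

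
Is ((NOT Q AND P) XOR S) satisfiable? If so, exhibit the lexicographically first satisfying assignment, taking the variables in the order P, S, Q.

P=0, S=1, Q=0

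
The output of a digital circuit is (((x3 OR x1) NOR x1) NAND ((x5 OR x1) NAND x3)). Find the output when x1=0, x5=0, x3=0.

Substituting: (((0 OR 0) NOR 0) NAND ((0 OR 0) NAND 0))
= 0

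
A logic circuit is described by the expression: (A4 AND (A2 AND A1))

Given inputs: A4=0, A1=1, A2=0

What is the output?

Substituting: (0 AND (0 AND 1))
= 0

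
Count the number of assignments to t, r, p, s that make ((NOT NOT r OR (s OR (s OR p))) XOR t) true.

Satisfying assignments: (0,0,0,1), (0,0,1,0), (0,0,1,1), (0,1,0,0), (0,1,0,1), (0,1,1,0), (0,1,1,1), (1,0,0,0)
Count: 8 out of 16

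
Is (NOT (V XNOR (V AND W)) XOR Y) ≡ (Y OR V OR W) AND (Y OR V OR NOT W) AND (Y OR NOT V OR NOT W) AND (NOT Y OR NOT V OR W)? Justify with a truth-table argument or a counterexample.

Yes, they are equivalent — the two output columns agree on all 8 assignments:
Y | V | W | Expression 1 | Expression 2
---------------------------------------
0 | 0 | 0 | 0 | 0
0 | 0 | 1 | 0 | 0
0 | 1 | 0 | 1 | 1
0 | 1 | 1 | 0 | 0
1 | 0 | 0 | 1 | 1
1 | 0 | 1 | 1 | 1
1 | 1 | 0 | 0 | 0
1 | 1 | 1 | 1 | 1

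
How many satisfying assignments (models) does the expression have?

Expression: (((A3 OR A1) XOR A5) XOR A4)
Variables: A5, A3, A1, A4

Satisfying assignments: (0,0,0,1), (0,0,1,0), (0,1,0,0), (0,1,1,0), (1,0,0,0), (1,0,1,1), (1,1,0,1), (1,1,1,1)
Count: 8 out of 16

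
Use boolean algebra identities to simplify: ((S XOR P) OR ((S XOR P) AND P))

By absorption (E OR (E AND v) = E):
= (S XOR P)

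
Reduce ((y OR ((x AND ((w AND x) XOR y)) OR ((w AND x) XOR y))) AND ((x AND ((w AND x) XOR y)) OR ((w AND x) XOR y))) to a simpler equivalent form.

By absorption (E AND (E OR v) = E) then absorption (E OR (E AND v) = E):
= ((w AND x) XOR y)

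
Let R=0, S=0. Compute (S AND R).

Substituting: (0 AND 0)
= 0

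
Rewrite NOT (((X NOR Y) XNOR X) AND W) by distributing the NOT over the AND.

NOT ((X NOR Y) XNOR X) OR NOT W
De Morgan's: NOT(AND of terms) = OR of negations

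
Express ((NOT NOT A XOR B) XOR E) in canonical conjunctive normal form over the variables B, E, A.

(B OR E OR A) AND (B OR NOT E OR NOT A) AND (NOT B OR E OR NOT A) AND (NOT B OR NOT E OR A)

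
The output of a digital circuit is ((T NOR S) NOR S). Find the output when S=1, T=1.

Substituting: ((1 NOR 1) NOR 1)
= 0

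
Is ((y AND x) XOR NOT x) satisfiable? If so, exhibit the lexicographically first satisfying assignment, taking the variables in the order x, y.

x=0, y=0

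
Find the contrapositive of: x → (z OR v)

Contrapositive: NOT (z OR v) → NOT x
Note: A statement and its contrapositive are logically equivalent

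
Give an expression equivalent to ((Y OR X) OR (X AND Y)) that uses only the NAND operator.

((((Y NAND Y) NAND (X NAND X)) NAND ((Y NAND Y) NAND (X NAND X))) NAND (((X NAND Y) NAND (X NAND Y)) NAND ((X NAND Y) NAND (X NAND Y))))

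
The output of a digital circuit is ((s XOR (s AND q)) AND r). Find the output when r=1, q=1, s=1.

Substituting: ((1 XOR (1 AND 1)) AND 1)
= 0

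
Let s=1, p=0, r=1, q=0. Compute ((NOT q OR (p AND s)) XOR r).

Substituting: ((NOT 0 OR (0 AND 1)) XOR 1)
= 0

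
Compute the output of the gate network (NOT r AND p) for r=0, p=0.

Substituting: (NOT 0 AND 0)
= 0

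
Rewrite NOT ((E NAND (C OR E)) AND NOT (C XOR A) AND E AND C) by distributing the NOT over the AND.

NOT (E NAND (C OR E)) OR (C XOR A) OR NOT E OR NOT C
De Morgan's: NOT(AND of terms) = OR of negations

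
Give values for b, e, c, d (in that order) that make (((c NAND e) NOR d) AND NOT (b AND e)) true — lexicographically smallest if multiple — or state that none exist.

b=0, e=1, c=1, d=0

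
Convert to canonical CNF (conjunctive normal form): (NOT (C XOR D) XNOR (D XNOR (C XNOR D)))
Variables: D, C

(D OR C) AND (D OR NOT C)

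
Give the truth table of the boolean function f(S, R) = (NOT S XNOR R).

S | R | Output
--------------
0 | 0 | 0
0 | 1 | 1
1 | 0 | 1
1 | 1 | 0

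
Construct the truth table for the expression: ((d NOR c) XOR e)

e | d | c | Output
------------------
0 | 0 | 0 | 1
0 | 0 | 1 | 0
0 | 1 | 0 | 0
0 | 1 | 1 | 0
1 | 0 | 0 | 0
1 | 0 | 1 | 1
1 | 1 | 0 | 1
1 | 1 | 1 | 1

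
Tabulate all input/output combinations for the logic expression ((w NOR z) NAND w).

z | w | Output
--------------
0 | 0 | 1
0 | 1 | 1
1 | 0 | 1
1 | 1 | 1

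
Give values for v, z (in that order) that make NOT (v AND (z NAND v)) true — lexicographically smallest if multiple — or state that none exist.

v=0, z=0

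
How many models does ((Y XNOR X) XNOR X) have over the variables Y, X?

Satisfying assignments: (1,0), (1,1)
Count: 2 out of 4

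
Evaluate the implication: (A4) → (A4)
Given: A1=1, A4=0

Antecedent (A4) = 0; consequent (A4) = 0.
0 → 0 = 1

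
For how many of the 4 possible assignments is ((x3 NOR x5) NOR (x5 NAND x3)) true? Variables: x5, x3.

Satisfying assignments: (1,1)
Count: 1 out of 4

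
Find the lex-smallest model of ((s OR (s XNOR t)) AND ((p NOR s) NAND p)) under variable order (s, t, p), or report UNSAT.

s=0, t=0, p=0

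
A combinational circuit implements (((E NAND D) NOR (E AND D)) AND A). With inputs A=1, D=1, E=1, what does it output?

Substituting: (((1 NAND 1) NOR (1 AND 1)) AND 1)
= 0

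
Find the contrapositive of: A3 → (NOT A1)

Contrapositive: A1 → NOT A3
Note: A statement and its contrapositive are logically equivalent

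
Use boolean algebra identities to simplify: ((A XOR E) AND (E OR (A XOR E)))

By absorption (E AND (E OR v) = E):
= (A XOR E)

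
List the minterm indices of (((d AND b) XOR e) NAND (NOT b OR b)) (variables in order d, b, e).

Σm(0, 2, 4, 7) = (NOT d AND NOT b AND NOT e) OR (NOT d AND b AND NOT e) OR (d AND NOT b AND NOT e) OR (d AND b AND e)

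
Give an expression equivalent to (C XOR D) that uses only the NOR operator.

((((C NOR D) NOR (C NOR D)) NOR ((C NOR D) NOR (C NOR D))) NOR ((((C NOR C) NOR (D NOR D)) NOR ((C NOR C) NOR (D NOR D))) NOR (((C NOR C) NOR (D NOR D)) NOR ((C NOR C) NOR (D NOR D)))))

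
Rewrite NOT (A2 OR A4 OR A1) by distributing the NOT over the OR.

NOT A2 AND NOT A4 AND NOT A1
De Morgan's: NOT(OR of terms) = AND of negations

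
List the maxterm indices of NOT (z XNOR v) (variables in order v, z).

ΠM(0, 3) = (v OR z) AND (NOT v OR NOT z)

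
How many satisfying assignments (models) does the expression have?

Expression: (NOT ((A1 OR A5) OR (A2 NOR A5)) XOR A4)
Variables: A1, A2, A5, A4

Satisfying assignments: (0,0,0,1), (0,0,1,1), (0,1,0,0), (0,1,1,1), (1,0,0,1), (1,0,1,1), (1,1,0,1), (1,1,1,1)
Count: 8 out of 16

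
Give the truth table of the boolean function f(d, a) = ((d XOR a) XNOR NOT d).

d | a | Output
--------------
0 | 0 | 0
0 | 1 | 1
1 | 0 | 0
1 | 1 | 1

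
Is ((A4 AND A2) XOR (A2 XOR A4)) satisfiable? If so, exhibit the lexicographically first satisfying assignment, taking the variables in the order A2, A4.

A2=0, A4=1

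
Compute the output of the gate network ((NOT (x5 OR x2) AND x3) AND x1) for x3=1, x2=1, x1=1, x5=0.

Substituting: ((NOT (0 OR 1) AND 1) AND 1)
= 0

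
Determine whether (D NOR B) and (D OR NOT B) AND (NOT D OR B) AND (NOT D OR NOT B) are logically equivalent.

Yes, they are equivalent — the two output columns agree on all 4 assignments:
D | B | Expression 1 | Expression 2
-----------------------------------
0 | 0 | 1 | 1
0 | 1 | 0 | 0
1 | 0 | 0 | 0
1 | 1 | 0 | 0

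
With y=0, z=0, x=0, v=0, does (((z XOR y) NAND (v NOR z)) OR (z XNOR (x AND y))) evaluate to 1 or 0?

Substituting: (((0 XOR 0) NAND (0 NOR 0)) OR (0 XNOR (0 AND 0)))
= 1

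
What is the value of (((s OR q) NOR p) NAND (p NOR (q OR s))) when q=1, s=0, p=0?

Substituting: (((0 OR 1) NOR 0) NAND (0 NOR (1 OR 0)))
= 1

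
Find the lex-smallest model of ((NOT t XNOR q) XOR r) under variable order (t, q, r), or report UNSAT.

t=0, q=0, r=1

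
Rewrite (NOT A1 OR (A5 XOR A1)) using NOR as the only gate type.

(((A1 NOR A1) NOR ((((A5 NOR A1) NOR (A5 NOR A1)) NOR ((A5 NOR A1) NOR (A5 NOR A1))) NOR ((((A5 NOR A5) NOR (A1 NOR A1)) NOR ((A5 NOR A5) NOR (A1 NOR A1))) NOR (((A5 NOR A5) NOR (A1 NOR A1)) NOR ((A5 NOR A5) NOR (A1 NOR A1)))))) NOR ((A1 NOR A1) NOR ((((A5 NOR A1) NOR (A5 NOR A1)) NOR ((A5 NOR A1) NOR (A5 NOR A1))) NOR ((((A5 NOR A5) NOR (A1 NOR A1)) NOR ((A5 NOR A5) NOR (A1 NOR A1))) NOR (((A5 NOR A5) NOR (A1 NOR A1)) NOR ((A5 NOR A5) NOR (A1 NOR A1)))))))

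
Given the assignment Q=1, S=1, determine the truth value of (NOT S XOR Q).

Substituting: (NOT 1 XOR 1)
= 1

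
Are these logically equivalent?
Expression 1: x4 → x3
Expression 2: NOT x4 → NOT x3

No, Inverse is not equivalent to original (counterexample: x5=0, x3=0, x4=1)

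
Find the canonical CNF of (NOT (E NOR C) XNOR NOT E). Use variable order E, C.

(E OR C) AND (NOT E OR C) AND (NOT E OR NOT C)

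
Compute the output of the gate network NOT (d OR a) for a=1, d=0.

Substituting: NOT (0 OR 1)
= 0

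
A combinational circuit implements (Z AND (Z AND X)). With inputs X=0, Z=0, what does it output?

Substituting: (0 AND (0 AND 0))
= 0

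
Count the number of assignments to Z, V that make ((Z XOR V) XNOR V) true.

Satisfying assignments: (0,0), (0,1)
Count: 2 out of 4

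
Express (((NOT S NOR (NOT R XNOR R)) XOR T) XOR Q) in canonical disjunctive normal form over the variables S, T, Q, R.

(NOT S AND NOT T AND Q AND NOT R) OR (NOT S AND NOT T AND Q AND R) OR (NOT S AND T AND NOT Q AND NOT R) OR (NOT S AND T AND NOT Q AND R) OR (S AND NOT T AND NOT Q AND NOT R) OR (S AND NOT T AND NOT Q AND R) OR (S AND T AND Q AND NOT R) OR (S AND T AND Q AND R)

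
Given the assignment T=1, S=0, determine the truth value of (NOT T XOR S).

Substituting: (NOT 1 XOR 0)
= 0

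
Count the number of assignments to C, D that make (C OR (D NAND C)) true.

Satisfying assignments: (0,0), (0,1), (1,0), (1,1)
Count: 4 out of 4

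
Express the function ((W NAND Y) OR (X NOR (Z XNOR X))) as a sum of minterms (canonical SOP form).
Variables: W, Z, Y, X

Σm(0, 1, 2, 3, 4, 5, 6, 7, 8, 9, 12, 13, 14) = (NOT W AND NOT Z AND NOT Y AND NOT X) OR (NOT W AND NOT Z AND NOT Y AND X) OR (NOT W AND NOT Z AND Y AND NOT X) OR (NOT W AND NOT Z AND Y AND X) OR (NOT W AND Z AND NOT Y AND NOT X) OR (NOT W AND Z AND NOT Y AND X) OR (NOT W AND Z AND Y AND NOT X) OR (NOT W AND Z AND Y AND X) OR (W AND NOT Z AND NOT Y AND NOT X) OR (W AND NOT Z AND NOT Y AND X) OR (W AND Z AND NOT Y AND NOT X) OR (W AND Z AND NOT Y AND X) OR (W AND Z AND Y AND NOT X)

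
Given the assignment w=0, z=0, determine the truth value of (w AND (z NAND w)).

Substituting: (0 AND (0 NAND 0))
= 0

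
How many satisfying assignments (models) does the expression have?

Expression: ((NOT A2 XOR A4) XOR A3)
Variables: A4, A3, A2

Satisfying assignments: (0,0,0), (0,1,1), (1,0,1), (1,1,0)
Count: 4 out of 8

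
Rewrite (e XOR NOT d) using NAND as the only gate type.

((e NAND (e NAND (d NAND d))) NAND ((d NAND d) NAND (e NAND (d NAND d))))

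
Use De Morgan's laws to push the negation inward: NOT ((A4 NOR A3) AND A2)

NOT (A4 NOR A3) OR NOT A2
De Morgan's: NOT(AND of terms) = OR of negations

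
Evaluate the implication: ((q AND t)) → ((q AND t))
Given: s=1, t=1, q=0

Antecedent ((q AND t)) = 0; consequent ((q AND t)) = 0.
0 → 0 = 1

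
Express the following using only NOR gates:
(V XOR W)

((((V NOR W) NOR (V NOR W)) NOR ((V NOR W) NOR (V NOR W))) NOR ((((V NOR V) NOR (W NOR W)) NOR ((V NOR V) NOR (W NOR W))) NOR (((V NOR V) NOR (W NOR W)) NOR ((V NOR V) NOR (W NOR W)))))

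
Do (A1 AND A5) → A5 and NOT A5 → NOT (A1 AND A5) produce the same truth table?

Yes, Contrapositive is always equivalent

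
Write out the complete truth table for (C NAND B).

C | B | Output
--------------
0 | 0 | 1
0 | 1 | 1
1 | 0 | 1
1 | 1 | 0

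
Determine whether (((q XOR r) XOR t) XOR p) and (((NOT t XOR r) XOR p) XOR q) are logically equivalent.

No. Counterexample: with t=0, r=0, p=0, q=0, Expression 1 = 0 but Expression 2 = 1.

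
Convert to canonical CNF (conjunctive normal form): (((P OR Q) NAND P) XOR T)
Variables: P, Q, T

(P OR Q OR NOT T) AND (P OR NOT Q OR NOT T) AND (NOT P OR Q OR T) AND (NOT P OR NOT Q OR T)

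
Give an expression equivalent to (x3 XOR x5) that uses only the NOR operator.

((((x3 NOR x5) NOR (x3 NOR x5)) NOR ((x3 NOR x5) NOR (x3 NOR x5))) NOR ((((x3 NOR x3) NOR (x5 NOR x5)) NOR ((x3 NOR x3) NOR (x5 NOR x5))) NOR (((x3 NOR x3) NOR (x5 NOR x5)) NOR ((x3 NOR x3) NOR (x5 NOR x5)))))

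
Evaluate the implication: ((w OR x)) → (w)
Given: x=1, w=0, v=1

Antecedent ((w OR x)) = 1; consequent (w) = 0.
1 → 0 = 0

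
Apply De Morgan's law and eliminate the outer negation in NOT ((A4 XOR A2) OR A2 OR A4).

NOT (A4 XOR A2) AND NOT A2 AND NOT A4
De Morgan's: NOT(OR of terms) = AND of negations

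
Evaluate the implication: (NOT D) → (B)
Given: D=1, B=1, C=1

Antecedent (NOT D) = 0; consequent (B) = 1.
0 → 1 = 1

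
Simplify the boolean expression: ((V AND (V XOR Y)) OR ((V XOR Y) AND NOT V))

By distribution ((E AND v) OR (E AND NOT v) = E):
= (V XOR Y)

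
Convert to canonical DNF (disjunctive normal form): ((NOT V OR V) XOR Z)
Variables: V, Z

(NOT V AND NOT Z) OR (V AND NOT Z)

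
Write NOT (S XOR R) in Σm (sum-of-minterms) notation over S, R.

Σm(0, 3) = (NOT S AND NOT R) OR (S AND R)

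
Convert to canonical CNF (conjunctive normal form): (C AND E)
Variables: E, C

(E OR C) AND (E OR NOT C) AND (NOT E OR C)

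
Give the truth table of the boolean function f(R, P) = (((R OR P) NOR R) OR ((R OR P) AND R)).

R | P | Output
--------------
0 | 0 | 1
0 | 1 | 0
1 | 0 | 1
1 | 1 | 1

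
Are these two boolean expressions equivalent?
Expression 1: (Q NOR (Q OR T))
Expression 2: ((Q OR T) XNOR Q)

No. Counterexample: with Q=1, T=0, Expression 1 = 0 but Expression 2 = 1.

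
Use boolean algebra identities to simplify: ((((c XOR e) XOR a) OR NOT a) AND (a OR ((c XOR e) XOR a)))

By distribution ((E OR v) AND (E OR NOT v) = E):
= ((c XOR e) XOR a)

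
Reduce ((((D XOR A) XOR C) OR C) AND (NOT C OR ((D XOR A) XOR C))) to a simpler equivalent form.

By distribution ((E OR v) AND (E OR NOT v) = E):
= ((D XOR A) XOR C)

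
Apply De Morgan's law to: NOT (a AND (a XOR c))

NOT a OR NOT (a XOR c)
De Morgan's: NOT(AND of terms) = OR of negations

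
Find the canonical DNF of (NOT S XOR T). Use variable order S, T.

(NOT S AND NOT T) OR (S AND T)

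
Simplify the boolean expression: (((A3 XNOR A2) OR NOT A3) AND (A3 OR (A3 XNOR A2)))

By distribution ((E OR v) AND (E OR NOT v) = E):
= (A3 XNOR A2)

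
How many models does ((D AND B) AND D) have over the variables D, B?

Satisfying assignments: (1,1)
Count: 1 out of 4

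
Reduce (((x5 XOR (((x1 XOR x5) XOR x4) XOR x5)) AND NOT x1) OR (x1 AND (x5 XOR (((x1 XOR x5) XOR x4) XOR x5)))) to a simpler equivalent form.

By distribution ((E AND v) OR (E AND NOT v) = E) then XOR self-cancellation ((E XOR v) XOR v = E):
= ((x1 XOR x5) XOR x4)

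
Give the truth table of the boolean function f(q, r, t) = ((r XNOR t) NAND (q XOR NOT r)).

q | r | t | Output
------------------
0 | 0 | 0 | 0
0 | 0 | 1 | 1
0 | 1 | 0 | 1
0 | 1 | 1 | 1
1 | 0 | 0 | 1
1 | 0 | 1 | 1
1 | 1 | 0 | 1
1 | 1 | 1 | 0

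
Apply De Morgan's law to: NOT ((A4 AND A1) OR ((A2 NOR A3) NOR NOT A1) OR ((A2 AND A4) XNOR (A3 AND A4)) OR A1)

NOT (A4 AND A1) AND NOT ((A2 NOR A3) NOR NOT A1) AND NOT ((A2 AND A4) XNOR (A3 AND A4)) AND NOT A1
De Morgan's: NOT(OR of terms) = AND of negations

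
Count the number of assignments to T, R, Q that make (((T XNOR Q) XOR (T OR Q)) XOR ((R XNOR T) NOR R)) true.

Satisfying assignments: (0,0,0), (0,0,1), (0,1,0), (0,1,1), (1,0,1), (1,1,0)
Count: 6 out of 8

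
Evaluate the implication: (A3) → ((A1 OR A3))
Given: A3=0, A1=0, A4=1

Antecedent (A3) = 0; consequent ((A1 OR A3)) = 0.
0 → 0 = 1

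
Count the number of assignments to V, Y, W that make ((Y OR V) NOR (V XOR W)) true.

Satisfying assignments: (0,0,0)
Count: 1 out of 8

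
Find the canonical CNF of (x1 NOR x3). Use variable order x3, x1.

(x3 OR NOT x1) AND (NOT x3 OR x1) AND (NOT x3 OR NOT x1)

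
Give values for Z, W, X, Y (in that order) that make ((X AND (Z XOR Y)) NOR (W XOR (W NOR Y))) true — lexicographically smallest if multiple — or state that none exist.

Z=0, W=0, X=0, Y=1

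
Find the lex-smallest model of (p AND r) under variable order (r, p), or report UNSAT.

r=1, p=1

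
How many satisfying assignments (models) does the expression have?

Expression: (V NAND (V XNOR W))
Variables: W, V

Satisfying assignments: (0,0), (0,1), (1,0)
Count: 3 out of 4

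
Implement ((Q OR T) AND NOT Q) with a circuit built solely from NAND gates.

((((Q NAND Q) NAND (T NAND T)) NAND (Q NAND Q)) NAND (((Q NAND Q) NAND (T NAND T)) NAND (Q NAND Q)))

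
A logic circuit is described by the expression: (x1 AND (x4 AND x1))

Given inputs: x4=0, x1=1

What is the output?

Substituting: (1 AND (0 AND 1))
= 0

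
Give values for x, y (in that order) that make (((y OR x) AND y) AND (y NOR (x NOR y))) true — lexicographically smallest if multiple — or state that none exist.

UNSATISFIABLE - no assignment makes this expression true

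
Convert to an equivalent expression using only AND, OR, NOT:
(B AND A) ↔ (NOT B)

((B AND A) AND (NOT B)) OR (NOT (B AND A) AND B)
(Biconditional = both true or both false)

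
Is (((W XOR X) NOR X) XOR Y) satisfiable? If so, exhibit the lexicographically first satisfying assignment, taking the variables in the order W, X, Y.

W=0, X=0, Y=0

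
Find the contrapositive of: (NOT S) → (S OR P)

Contrapositive: NOT (S OR P) → S
Note: A statement and its contrapositive are logically equivalent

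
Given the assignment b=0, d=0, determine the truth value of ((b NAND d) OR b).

Substituting: ((0 NAND 0) OR 0)
= 1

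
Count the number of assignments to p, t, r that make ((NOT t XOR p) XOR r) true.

Satisfying assignments: (0,0,0), (0,1,1), (1,0,1), (1,1,0)
Count: 4 out of 8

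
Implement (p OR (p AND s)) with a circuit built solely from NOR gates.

((p NOR ((p NOR p) NOR (s NOR s))) NOR (p NOR ((p NOR p) NOR (s NOR s))))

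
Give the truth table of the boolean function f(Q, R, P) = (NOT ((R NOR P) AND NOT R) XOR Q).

Q | R | P | Output
------------------
0 | 0 | 0 | 0
0 | 0 | 1 | 1
0 | 1 | 0 | 1
0 | 1 | 1 | 1
1 | 0 | 0 | 1
1 | 0 | 1 | 0
1 | 1 | 0 | 0
1 | 1 | 1 | 0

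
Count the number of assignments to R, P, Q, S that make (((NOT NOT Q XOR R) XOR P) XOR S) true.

Satisfying assignments: (0,0,0,1), (0,0,1,0), (0,1,0,0), (0,1,1,1), (1,0,0,0), (1,0,1,1), (1,1,0,1), (1,1,1,0)
Count: 8 out of 16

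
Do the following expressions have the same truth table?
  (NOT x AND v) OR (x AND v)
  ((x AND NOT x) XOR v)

Yes, they are equivalent — the two output columns agree on all 4 assignments:
x | v | Expression 1 | Expression 2
-----------------------------------
0 | 0 | 0 | 0
0 | 1 | 1 | 1
1 | 0 | 0 | 0
1 | 1 | 1 | 1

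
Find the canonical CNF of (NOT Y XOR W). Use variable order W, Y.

(W OR NOT Y) AND (NOT W OR Y)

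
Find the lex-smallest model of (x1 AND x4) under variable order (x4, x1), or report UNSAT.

x4=1, x1=1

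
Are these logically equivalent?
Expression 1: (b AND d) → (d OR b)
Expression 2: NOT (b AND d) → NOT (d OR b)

No, Inverse is not equivalent to original (counterexample: d=0, b=1)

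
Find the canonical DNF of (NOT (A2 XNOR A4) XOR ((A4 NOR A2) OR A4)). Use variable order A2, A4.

(NOT A2 AND NOT A4) OR (A2 AND NOT A4) OR (A2 AND A4)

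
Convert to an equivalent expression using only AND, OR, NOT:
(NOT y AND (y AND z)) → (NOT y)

NOT (NOT y AND (y AND z)) OR (NOT y)
(Implication elimination: A → B = NOT A OR B)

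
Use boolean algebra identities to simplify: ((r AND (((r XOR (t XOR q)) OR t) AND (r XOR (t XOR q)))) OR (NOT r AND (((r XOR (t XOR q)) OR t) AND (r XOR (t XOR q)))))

By distribution ((E AND v) OR (E AND NOT v) = E) then absorption (E AND (E OR v) = E):
= (r XOR (t XOR q))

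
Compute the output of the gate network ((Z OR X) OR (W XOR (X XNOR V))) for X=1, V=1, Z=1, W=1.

Substituting: ((1 OR 1) OR (1 XOR (1 XNOR 1)))
= 1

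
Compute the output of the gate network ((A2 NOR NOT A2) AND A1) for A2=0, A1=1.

Substituting: ((0 NOR NOT 0) AND 1)
= 0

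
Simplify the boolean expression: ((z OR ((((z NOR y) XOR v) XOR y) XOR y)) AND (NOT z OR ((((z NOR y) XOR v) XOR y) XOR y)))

By distribution ((E OR v) AND (E OR NOT v) = E) then XOR self-cancellation ((E XOR v) XOR v = E):
= ((z NOR y) XOR v)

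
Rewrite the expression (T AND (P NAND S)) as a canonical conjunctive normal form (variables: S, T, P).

(S OR T OR P) AND (S OR T OR NOT P) AND (NOT S OR T OR P) AND (NOT S OR T OR NOT P) AND (NOT S OR NOT T OR NOT P)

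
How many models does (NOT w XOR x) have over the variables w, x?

Satisfying assignments: (0,0), (1,1)
Count: 2 out of 4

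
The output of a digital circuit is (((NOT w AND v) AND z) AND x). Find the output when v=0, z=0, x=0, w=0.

Substituting: (((NOT 0 AND 0) AND 0) AND 0)
= 0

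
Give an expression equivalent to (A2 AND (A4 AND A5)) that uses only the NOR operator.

((A2 NOR A2) NOR (((A4 NOR A4) NOR (A5 NOR A5)) NOR ((A4 NOR A4) NOR (A5 NOR A5))))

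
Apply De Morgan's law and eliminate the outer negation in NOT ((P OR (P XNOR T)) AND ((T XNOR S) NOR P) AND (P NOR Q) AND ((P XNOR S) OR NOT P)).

NOT (P OR (P XNOR T)) OR NOT ((T XNOR S) NOR P) OR NOT (P NOR Q) OR NOT ((P XNOR S) OR NOT P)
De Morgan's: NOT(AND of terms) = OR of negations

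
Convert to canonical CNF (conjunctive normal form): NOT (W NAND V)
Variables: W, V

(W OR V) AND (W OR NOT V) AND (NOT W OR V)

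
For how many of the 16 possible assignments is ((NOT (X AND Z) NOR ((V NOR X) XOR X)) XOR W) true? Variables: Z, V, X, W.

Satisfying assignments: (0,0,0,1), (0,0,1,1), (0,1,0,1), (0,1,1,1), (1,0,0,1), (1,0,1,1), (1,1,0,1), (1,1,1,1)
Count: 8 out of 16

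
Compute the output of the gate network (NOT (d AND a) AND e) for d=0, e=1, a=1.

Substituting: (NOT (0 AND 1) AND 1)
= 1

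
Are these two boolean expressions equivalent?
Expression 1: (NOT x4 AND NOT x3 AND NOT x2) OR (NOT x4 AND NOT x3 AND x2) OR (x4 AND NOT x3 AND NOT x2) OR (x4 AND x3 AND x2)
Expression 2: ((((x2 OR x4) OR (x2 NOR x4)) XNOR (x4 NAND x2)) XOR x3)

Yes, they are equivalent — the two output columns agree on all 8 assignments:
x4 | x3 | x2 | Expression 1 | Expression 2
------------------------------------------
0 | 0 | 0 | 1 | 1
0 | 0 | 1 | 1 | 1
0 | 1 | 0 | 0 | 0
0 | 1 | 1 | 0 | 0
1 | 0 | 0 | 1 | 1
1 | 0 | 1 | 0 | 0
1 | 1 | 0 | 0 | 0
1 | 1 | 1 | 1 | 1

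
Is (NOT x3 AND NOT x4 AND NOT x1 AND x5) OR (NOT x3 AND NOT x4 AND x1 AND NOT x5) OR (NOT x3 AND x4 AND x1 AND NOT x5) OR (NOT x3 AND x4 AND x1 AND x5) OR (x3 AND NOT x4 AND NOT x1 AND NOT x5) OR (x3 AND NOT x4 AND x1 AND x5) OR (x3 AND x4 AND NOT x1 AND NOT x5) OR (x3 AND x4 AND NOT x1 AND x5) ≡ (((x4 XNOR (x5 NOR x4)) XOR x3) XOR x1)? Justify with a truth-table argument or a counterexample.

Yes, they are equivalent — the two output columns agree on all 16 assignments:
x3 | x4 | x1 | x5 | Expression 1 | Expression 2
-----------------------------------------------
0 | 0 | 0 | 0 | 0 | 0
0 | 0 | 0 | 1 | 1 | 1
0 | 0 | 1 | 0 | 1 | 1
0 | 0 | 1 | 1 | 0 | 0
0 | 1 | 0 | 0 | 0 | 0
0 | 1 | 0 | 1 | 0 | 0
0 | 1 | 1 | 0 | 1 | 1
0 | 1 | 1 | 1 | 1 | 1
1 | 0 | 0 | 0 | 1 | 1
1 | 0 | 0 | 1 | 0 | 0
1 | 0 | 1 | 0 | 0 | 0
1 | 0 | 1 | 1 | 1 | 1
1 | 1 | 0 | 0 | 1 | 1
1 | 1 | 0 | 1 | 1 | 1
1 | 1 | 1 | 0 | 0 | 0
1 | 1 | 1 | 1 | 0 | 0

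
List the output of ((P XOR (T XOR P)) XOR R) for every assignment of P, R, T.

P | R | T | Output
------------------
0 | 0 | 0 | 0
0 | 0 | 1 | 1
0 | 1 | 0 | 1
0 | 1 | 1 | 0
1 | 0 | 0 | 0
1 | 0 | 1 | 1
1 | 1 | 0 | 1
1 | 1 | 1 | 0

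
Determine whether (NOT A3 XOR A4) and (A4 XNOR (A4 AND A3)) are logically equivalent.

No. Counterexample: with A4=0, A3=1, Expression 1 = 0 but Expression 2 = 1.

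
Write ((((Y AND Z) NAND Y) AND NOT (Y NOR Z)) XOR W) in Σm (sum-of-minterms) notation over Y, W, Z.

Σm(1, 2, 4, 7) = (NOT Y AND NOT W AND Z) OR (NOT Y AND W AND NOT Z) OR (Y AND NOT W AND NOT Z) OR (Y AND W AND Z)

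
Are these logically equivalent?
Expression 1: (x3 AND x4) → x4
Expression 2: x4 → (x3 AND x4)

No, Converse is not equivalent to original (counterexample: x4=1, x3=0)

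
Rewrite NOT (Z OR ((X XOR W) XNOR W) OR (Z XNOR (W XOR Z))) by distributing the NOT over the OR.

NOT Z AND NOT ((X XOR W) XNOR W) AND NOT (Z XNOR (W XOR Z))
De Morgan's: NOT(OR of terms) = AND of negations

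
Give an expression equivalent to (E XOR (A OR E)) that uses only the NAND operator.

((E NAND (E NAND ((A NAND A) NAND (E NAND E)))) NAND (((A NAND A) NAND (E NAND E)) NAND (E NAND ((A NAND A) NAND (E NAND E)))))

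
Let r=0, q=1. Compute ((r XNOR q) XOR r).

Substituting: ((0 XNOR 1) XOR 0)
= 0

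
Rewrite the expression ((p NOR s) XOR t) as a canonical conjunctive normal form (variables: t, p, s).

(t OR p OR NOT s) AND (t OR NOT p OR s) AND (t OR NOT p OR NOT s) AND (NOT t OR p OR s)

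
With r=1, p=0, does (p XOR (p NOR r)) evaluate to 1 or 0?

Substituting: (0 XOR (0 NOR 1))
= 0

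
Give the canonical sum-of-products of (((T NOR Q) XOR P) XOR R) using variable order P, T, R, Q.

Σm(0, 3, 6, 7, 9, 10, 12, 13) = (NOT P AND NOT T AND NOT R AND NOT Q) OR (NOT P AND NOT T AND R AND Q) OR (NOT P AND T AND R AND NOT Q) OR (NOT P AND T AND R AND Q) OR (P AND NOT T AND NOT R AND Q) OR (P AND NOT T AND R AND NOT Q) OR (P AND T AND NOT R AND NOT Q) OR (P AND T AND NOT R AND Q)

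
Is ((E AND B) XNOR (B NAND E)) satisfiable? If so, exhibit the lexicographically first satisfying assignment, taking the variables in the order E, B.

UNSATISFIABLE - no assignment makes this expression true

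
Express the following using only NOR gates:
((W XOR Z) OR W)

((((((W NOR Z) NOR (W NOR Z)) NOR ((W NOR Z) NOR (W NOR Z))) NOR ((((W NOR W) NOR (Z NOR Z)) NOR ((W NOR W) NOR (Z NOR Z))) NOR (((W NOR W) NOR (Z NOR Z)) NOR ((W NOR W) NOR (Z NOR Z))))) NOR W) NOR (((((W NOR Z) NOR (W NOR Z)) NOR ((W NOR Z) NOR (W NOR Z))) NOR ((((W NOR W) NOR (Z NOR Z)) NOR ((W NOR W) NOR (Z NOR Z))) NOR (((W NOR W) NOR (Z NOR Z)) NOR ((W NOR W) NOR (Z NOR Z))))) NOR W))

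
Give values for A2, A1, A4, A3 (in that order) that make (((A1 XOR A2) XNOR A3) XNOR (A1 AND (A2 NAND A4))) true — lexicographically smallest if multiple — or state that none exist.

A2=0, A1=0, A4=0, A3=1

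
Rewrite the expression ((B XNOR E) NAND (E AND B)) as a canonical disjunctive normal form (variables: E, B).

(NOT E AND NOT B) OR (NOT E AND B) OR (E AND NOT B)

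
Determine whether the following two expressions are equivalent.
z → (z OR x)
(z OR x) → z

No, Converse is not equivalent to original (counterexample: z=0, x=1)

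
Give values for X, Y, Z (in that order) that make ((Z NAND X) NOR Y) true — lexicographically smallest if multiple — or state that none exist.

X=1, Y=0, Z=1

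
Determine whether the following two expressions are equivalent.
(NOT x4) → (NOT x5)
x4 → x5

No, Inverse is not equivalent to original (counterexample: x4=0, x5=1, x2=0)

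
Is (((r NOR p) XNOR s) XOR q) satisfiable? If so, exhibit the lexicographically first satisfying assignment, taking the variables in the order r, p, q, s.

r=0, p=0, q=0, s=1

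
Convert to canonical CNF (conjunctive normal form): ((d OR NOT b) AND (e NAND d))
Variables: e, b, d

(e OR NOT b OR d) AND (NOT e OR b OR NOT d) AND (NOT e OR NOT b OR d) AND (NOT e OR NOT b OR NOT d)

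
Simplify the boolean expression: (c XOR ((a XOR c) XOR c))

By XOR self-cancellation ((E XOR v) XOR v = E):
= (a XOR c)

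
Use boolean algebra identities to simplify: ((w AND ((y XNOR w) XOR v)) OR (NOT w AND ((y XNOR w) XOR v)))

By distribution ((E AND v) OR (E AND NOT v) = E):
= ((y XNOR w) XOR v)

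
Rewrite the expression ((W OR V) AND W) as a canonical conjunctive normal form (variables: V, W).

(V OR W) AND (NOT V OR W)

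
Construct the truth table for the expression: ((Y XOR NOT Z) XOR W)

Z | W | Y | Output
------------------
0 | 0 | 0 | 1
0 | 0 | 1 | 0
0 | 1 | 0 | 0
0 | 1 | 1 | 1
1 | 0 | 0 | 0
1 | 0 | 1 | 1
1 | 1 | 0 | 1
1 | 1 | 1 | 0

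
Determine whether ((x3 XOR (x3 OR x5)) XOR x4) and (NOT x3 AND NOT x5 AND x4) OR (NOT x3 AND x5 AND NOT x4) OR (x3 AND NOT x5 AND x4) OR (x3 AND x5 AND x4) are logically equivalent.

Yes, they are equivalent — the two output columns agree on all 8 assignments:
x3 | x5 | x4 | Expression 1 | Expression 2
------------------------------------------
0 | 0 | 0 | 0 | 0
0 | 0 | 1 | 1 | 1
0 | 1 | 0 | 1 | 1
0 | 1 | 1 | 0 | 0
1 | 0 | 0 | 0 | 0
1 | 0 | 1 | 1 | 1
1 | 1 | 0 | 0 | 0
1 | 1 | 1 | 1 | 1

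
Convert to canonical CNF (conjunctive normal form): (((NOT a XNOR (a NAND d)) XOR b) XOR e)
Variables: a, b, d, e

(a OR b OR d OR NOT e) AND (a OR b OR NOT d OR NOT e) AND (a OR NOT b OR d OR e) AND (a OR NOT b OR NOT d OR e) AND (NOT a OR b OR d OR e) AND (NOT a OR b OR NOT d OR NOT e) AND (NOT a OR NOT b OR d OR NOT e) AND (NOT a OR NOT b OR NOT d OR e)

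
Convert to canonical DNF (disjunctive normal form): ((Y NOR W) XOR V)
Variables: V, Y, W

(NOT V AND NOT Y AND NOT W) OR (V AND NOT Y AND W) OR (V AND Y AND NOT W) OR (V AND Y AND W)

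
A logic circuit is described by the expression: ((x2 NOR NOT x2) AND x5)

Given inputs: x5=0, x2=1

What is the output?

Substituting: ((1 NOR NOT 1) AND 0)
= 0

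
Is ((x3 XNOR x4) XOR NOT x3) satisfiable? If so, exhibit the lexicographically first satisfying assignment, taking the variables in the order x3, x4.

x3=0, x4=1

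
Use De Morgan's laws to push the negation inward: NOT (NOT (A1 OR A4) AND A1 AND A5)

(A1 OR A4) OR NOT A1 OR NOT A5
De Morgan's: NOT(AND of terms) = OR of negations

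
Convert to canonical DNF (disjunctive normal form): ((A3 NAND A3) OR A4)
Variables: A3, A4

(NOT A3 AND NOT A4) OR (NOT A3 AND A4) OR (A3 AND A4)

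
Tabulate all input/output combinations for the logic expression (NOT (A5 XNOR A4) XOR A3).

A5 | A3 | A4 | Output
---------------------
0 | 0 | 0 | 0
0 | 0 | 1 | 1
0 | 1 | 0 | 1
0 | 1 | 1 | 0
1 | 0 | 0 | 1
1 | 0 | 1 | 0
1 | 1 | 0 | 0
1 | 1 | 1 | 1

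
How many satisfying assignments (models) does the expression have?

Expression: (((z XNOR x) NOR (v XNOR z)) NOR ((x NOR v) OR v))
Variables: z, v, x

Satisfying assignments: (0,0,1), (1,0,1)
Count: 2 out of 8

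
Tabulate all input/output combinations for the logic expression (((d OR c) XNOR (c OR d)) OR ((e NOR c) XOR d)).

e | c | d | Output
------------------
0 | 0 | 0 | 1
0 | 0 | 1 | 1
0 | 1 | 0 | 1
0 | 1 | 1 | 1
1 | 0 | 0 | 1
1 | 0 | 1 | 1
1 | 1 | 0 | 1
1 | 1 | 1 | 1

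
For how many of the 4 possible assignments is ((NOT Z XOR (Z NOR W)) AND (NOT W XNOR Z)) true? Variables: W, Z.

Satisfying assignments: (1,0)
Count: 1 out of 4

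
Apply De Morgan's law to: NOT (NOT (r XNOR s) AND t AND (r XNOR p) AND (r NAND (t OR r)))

(r XNOR s) OR NOT t OR NOT (r XNOR p) OR NOT (r NAND (t OR r))
De Morgan's: NOT(AND of terms) = OR of negations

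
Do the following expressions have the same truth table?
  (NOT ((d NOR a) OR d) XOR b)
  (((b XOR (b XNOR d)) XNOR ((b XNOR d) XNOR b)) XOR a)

No. Counterexample: with b=0, a=1, d=1, Expression 1 = 0 but Expression 2 = 1.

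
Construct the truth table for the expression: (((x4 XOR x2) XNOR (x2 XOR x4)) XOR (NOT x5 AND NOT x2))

x4 | x5 | x2 | Output
---------------------
0 | 0 | 0 | 0
0 | 0 | 1 | 1
0 | 1 | 0 | 1
0 | 1 | 1 | 1
1 | 0 | 0 | 0
1 | 0 | 1 | 1
1 | 1 | 0 | 1
1 | 1 | 1 | 1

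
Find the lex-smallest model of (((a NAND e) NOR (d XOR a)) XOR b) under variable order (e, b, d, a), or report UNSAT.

e=0, b=1, d=0, a=0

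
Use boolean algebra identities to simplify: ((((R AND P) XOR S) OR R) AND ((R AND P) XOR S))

By absorption (E AND (E OR v) = E):
= ((R AND P) XOR S)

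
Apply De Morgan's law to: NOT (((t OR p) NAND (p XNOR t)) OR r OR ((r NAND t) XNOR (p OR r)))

NOT ((t OR p) NAND (p XNOR t)) AND NOT r AND NOT ((r NAND t) XNOR (p OR r))
De Morgan's: NOT(OR of terms) = AND of negations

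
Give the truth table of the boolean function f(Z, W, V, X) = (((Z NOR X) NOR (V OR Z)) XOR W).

Z | W | V | X | Output
----------------------
0 | 0 | 0 | 0 | 0
0 | 0 | 0 | 1 | 1
0 | 0 | 1 | 0 | 0
0 | 0 | 1 | 1 | 0
0 | 1 | 0 | 0 | 1
0 | 1 | 0 | 1 | 0
0 | 1 | 1 | 0 | 1
0 | 1 | 1 | 1 | 1
1 | 0 | 0 | 0 | 0
1 | 0 | 0 | 1 | 0
1 | 0 | 1 | 0 | 0
1 | 0 | 1 | 1 | 0
1 | 1 | 0 | 0 | 1
1 | 1 | 0 | 1 | 1
1 | 1 | 1 | 0 | 1
1 | 1 | 1 | 1 | 1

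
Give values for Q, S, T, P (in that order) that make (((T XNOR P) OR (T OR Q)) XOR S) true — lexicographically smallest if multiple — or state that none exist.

Q=0, S=0, T=0, P=0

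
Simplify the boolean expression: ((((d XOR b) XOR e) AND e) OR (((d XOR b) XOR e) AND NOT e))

By distribution ((E AND v) OR (E AND NOT v) = E):
= ((d XOR b) XOR e)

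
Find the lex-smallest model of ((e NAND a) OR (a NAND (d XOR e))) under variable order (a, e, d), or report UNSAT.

a=0, e=0, d=0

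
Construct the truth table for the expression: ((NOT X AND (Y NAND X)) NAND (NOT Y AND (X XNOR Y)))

Y | X | Output
--------------
0 | 0 | 0
0 | 1 | 1
1 | 0 | 1
1 | 1 | 1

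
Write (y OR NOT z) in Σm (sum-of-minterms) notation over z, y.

Σm(0, 1, 3) = (NOT z AND NOT y) OR (NOT z AND y) OR (z AND y)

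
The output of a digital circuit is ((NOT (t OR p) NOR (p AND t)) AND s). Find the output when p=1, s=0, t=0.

Substituting: ((NOT (0 OR 1) NOR (1 AND 0)) AND 0)
= 0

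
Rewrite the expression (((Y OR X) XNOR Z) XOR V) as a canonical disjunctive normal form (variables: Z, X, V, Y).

(NOT Z AND NOT X AND NOT V AND NOT Y) OR (NOT Z AND NOT X AND V AND Y) OR (NOT Z AND X AND V AND NOT Y) OR (NOT Z AND X AND V AND Y) OR (Z AND NOT X AND NOT V AND Y) OR (Z AND NOT X AND V AND NOT Y) OR (Z AND X AND NOT V AND NOT Y) OR (Z AND X AND NOT V AND Y)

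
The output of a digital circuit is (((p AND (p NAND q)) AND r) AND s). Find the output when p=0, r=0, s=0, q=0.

Substituting: (((0 AND (0 NAND 0)) AND 0) AND 0)
= 0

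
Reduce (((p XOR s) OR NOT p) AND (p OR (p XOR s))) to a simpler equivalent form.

By distribution ((E OR v) AND (E OR NOT v) = E):
= (p XOR s)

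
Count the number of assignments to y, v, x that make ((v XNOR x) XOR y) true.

Satisfying assignments: (0,0,0), (0,1,1), (1,0,1), (1,1,0)
Count: 4 out of 8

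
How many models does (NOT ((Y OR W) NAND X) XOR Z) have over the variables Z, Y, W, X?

Satisfying assignments: (0,0,1,1), (0,1,0,1), (0,1,1,1), (1,0,0,0), (1,0,0,1), (1,0,1,0), (1,1,0,0), (1,1,1,0)
Count: 8 out of 16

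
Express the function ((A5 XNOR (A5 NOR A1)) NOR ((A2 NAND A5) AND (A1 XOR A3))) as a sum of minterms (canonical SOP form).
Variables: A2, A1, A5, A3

Σm(0, 2, 7, 8, 10, 11, 14, 15) = (NOT A2 AND NOT A1 AND NOT A5 AND NOT A3) OR (NOT A2 AND NOT A1 AND A5 AND NOT A3) OR (NOT A2 AND A1 AND A5 AND A3) OR (A2 AND NOT A1 AND NOT A5 AND NOT A3) OR (A2 AND NOT A1 AND A5 AND NOT A3) OR (A2 AND NOT A1 AND A5 AND A3) OR (A2 AND A1 AND A5 AND NOT A3) OR (A2 AND A1 AND A5 AND A3)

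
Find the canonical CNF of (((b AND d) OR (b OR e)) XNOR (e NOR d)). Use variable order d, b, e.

(d OR b OR e) AND (d OR b OR NOT e) AND (d OR NOT b OR NOT e) AND (NOT d OR b OR NOT e) AND (NOT d OR NOT b OR e) AND (NOT d OR NOT b OR NOT e)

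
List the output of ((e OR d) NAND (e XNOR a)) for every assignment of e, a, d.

e | a | d | Output
------------------
0 | 0 | 0 | 1
0 | 0 | 1 | 0
0 | 1 | 0 | 1
0 | 1 | 1 | 1
1 | 0 | 0 | 1
1 | 0 | 1 | 1
1 | 1 | 0 | 0
1 | 1 | 1 | 0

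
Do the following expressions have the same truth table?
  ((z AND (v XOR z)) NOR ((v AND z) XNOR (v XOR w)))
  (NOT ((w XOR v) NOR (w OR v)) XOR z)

No. Counterexample: with z=0, v=1, w=1, Expression 1 = 0 but Expression 2 = 1.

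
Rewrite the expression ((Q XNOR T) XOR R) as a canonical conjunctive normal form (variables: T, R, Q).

(T OR R OR NOT Q) AND (T OR NOT R OR Q) AND (NOT T OR R OR Q) AND (NOT T OR NOT R OR NOT Q)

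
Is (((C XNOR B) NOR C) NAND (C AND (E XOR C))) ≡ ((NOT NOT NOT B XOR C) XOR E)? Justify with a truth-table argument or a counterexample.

No. Counterexample: with C=0, B=0, E=1, Expression 1 = 1 but Expression 2 = 0.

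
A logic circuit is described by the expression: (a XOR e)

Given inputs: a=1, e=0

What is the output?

Substituting: (1 XOR 0)
= 1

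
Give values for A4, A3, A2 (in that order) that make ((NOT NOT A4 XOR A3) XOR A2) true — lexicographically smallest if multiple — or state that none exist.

A4=0, A3=0, A2=1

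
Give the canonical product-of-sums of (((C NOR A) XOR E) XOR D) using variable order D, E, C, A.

ΠM(1, 2, 3, 4, 8, 13, 14, 15) = (D OR E OR C OR NOT A) AND (D OR E OR NOT C OR A) AND (D OR E OR NOT C OR NOT A) AND (D OR NOT E OR C OR A) AND (NOT D OR E OR C OR A) AND (NOT D OR NOT E OR C OR NOT A) AND (NOT D OR NOT E OR NOT C OR A) AND (NOT D OR NOT E OR NOT C OR NOT A)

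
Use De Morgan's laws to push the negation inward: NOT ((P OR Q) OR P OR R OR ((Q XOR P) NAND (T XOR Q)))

NOT (P OR Q) AND NOT P AND NOT R AND NOT ((Q XOR P) NAND (T XOR Q))
De Morgan's: NOT(OR of terms) = AND of negations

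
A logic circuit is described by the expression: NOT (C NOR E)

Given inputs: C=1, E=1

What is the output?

Substituting: NOT (1 NOR 1)
= 1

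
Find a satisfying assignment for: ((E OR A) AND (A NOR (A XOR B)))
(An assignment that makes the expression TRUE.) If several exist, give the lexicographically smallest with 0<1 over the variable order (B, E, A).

B=0, E=1, A=0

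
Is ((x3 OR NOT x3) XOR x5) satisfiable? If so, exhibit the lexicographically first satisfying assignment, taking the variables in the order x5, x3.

x5=0, x3=0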